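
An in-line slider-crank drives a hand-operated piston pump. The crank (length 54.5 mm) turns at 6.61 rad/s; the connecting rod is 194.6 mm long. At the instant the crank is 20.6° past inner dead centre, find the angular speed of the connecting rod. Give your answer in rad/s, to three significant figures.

1.74

ω = 6.61 rad/s
The rod makes angle φ with the slider axis where L sinφ = r sinθ; differentiating, L cosφ·φ̇ = r ω cosθ.
L cosφ = √(L² − r² sin²θ) = 0.19365 m.
|ω_rod| = r ω |cosθ| / √(L² − r² sin²θ) = 0.0545·6.61·0.93606/0.19365 = 1.7413 rad/s.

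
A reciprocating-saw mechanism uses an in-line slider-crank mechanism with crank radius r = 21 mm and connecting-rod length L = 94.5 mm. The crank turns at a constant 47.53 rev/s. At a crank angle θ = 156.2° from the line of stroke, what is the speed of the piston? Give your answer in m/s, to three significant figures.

ω = 2π·47.5 = 298.6 rad/s
For an in-line slider-crank, x = r cosθ + √(L² − r² sin²θ), so v = −rω sinθ·[1 + r cosθ/√(L² − r² sin²θ)].
With r = 0.021 m, L = 0.0945 m, θ = 156.2°: √(L² − r² sin²θ) = 0.094119 m.
v = −0.021·298.6·0.40355·[1 + 0.021·-0.91496/0.094119] = -2.0142 m/s.
|v| = 2.0142 m/s.

2.01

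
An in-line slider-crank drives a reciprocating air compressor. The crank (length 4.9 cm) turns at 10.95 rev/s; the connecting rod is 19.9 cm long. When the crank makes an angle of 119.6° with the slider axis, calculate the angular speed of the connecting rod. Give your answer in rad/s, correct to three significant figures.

8.57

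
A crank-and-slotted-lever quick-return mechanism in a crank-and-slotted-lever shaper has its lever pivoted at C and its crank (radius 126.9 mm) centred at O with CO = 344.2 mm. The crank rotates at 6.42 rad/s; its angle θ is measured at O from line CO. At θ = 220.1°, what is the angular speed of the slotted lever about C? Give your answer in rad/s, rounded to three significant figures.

1.64

ω = 6.42 rad/s
Crank pin A relative to C: A = (d + r cosθ, r sinθ); lever angle φ = atan2(r sinθ, d + r cosθ).
Differentiating tanφ: φ̇ = rω(d cosθ + r)/(d² + r² + 2dr cosθ).
d² + r² + 2dr cosθ = |CA|² = 0.0677553 m²;  d cosθ + r = -0.13639 m.
|ω_lever| = |0.1269·6.42·-0.13639| / 0.0677553 = 1.6399 rad/s.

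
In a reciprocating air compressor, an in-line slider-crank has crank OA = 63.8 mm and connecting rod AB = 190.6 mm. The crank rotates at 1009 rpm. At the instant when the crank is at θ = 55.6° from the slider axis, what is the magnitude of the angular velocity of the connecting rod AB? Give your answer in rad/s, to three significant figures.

20.8

ω = 105.7 rad/s (converted from 1009 rpm).
The rod makes angle φ with the slider axis where L sinφ = r sinθ; differentiating, L cosφ·φ̇ = r ω cosθ.
L cosφ = √(L² − r² sin²θ) = 0.18319 m.
|ω_rod| = r ω |cosθ| / √(L² − r² sin²θ) = 0.0638·105.7·0.56497/0.18319 = 20.791 rad/s.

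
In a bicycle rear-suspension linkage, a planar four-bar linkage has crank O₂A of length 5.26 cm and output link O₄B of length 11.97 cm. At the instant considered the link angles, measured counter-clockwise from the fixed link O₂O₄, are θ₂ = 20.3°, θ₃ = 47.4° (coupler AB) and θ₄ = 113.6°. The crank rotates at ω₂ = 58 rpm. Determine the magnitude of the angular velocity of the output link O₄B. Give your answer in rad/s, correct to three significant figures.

ω₂ = 6.074 rad/s (from 58 rpm).
Differentiating the loop-closure r₂e^{iθ₂}+r₃e^{iθ₃}=r₁+r₄e^{iθ₄} gives r₂ω₂e^{iθ₂}+r₃ω₃e^{iθ₃}=r₄ω₄e^{iθ₄}.
Eliminating the other unknown: ω₄ = r₂ω₂ sin(θ₂−θ₃) / [r₄ sin(θ₄−θ₃)].
Numerator sine = -0.45554; denominator sine = +0.91496.
Result = 0.0526·6.074·(-0.45554) / (0.1197·(+0.91496)) = -1.3289 rad/s; magnitude 1.3289 rad/s.

1.33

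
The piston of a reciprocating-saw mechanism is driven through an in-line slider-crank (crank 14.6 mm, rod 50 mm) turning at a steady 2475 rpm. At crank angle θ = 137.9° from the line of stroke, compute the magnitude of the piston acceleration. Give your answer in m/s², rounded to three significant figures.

692

ω = 2π·2475/60 = 259.2 rad/s
x(θ) = r cosθ + √(L² − r² sin²θ); with ω constant, a = ω²·d²x/dθ².
d²x/dθ² = −r cosθ − r²(cos2θ)/√u − r⁴ sin²2θ/(4u^{3/2}),  u = L² − r² sin²θ = 0.00240419 m².
Substituting r = 0.0146 m, L = 0.05 m, θ = 137.9°: d²x/dθ² = +0.010298 m.
a = ω²·d²x/dθ² = (259.2)²·(+0.010298) = +691.78 m/s²;  |a| = 691.78 m/s².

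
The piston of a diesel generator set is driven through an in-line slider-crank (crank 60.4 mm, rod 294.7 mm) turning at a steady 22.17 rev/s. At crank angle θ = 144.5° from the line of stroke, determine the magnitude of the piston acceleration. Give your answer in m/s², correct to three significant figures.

873

ω = 2π·22.2 = 139.3 rad/s
x(θ) = r cosθ + √(L² − r² sin²θ); with ω constant, a = ω²·d²x/dθ².
d²x/dθ² = −r cosθ − r²(cos2θ)/√u − r⁴ sin²2θ/(4u^{3/2}),  u = L² − r² sin²θ = 0.0856179 m².
Substituting r = 0.0604 m, L = 0.2947 m, θ = 144.5°: d²x/dθ² = +0.044995 m.
a = ω²·d²x/dθ² = (139.3)²·(+0.044995) = +873.08 m/s²;  |a| = 873.08 m/s².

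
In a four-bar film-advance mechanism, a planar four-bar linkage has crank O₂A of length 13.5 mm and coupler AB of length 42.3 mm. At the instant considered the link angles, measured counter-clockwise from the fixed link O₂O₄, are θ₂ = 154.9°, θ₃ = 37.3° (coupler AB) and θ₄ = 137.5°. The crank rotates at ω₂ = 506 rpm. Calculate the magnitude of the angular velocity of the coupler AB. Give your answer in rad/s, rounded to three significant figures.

ω₂ = 52.99 rad/s (from 506 rpm).
Differentiating the loop-closure r₂e^{iθ₂}+r₃e^{iθ₃}=r₁+r₄e^{iθ₄} gives r₂ω₂e^{iθ₂}+r₃ω₃e^{iθ₃}=r₄ω₄e^{iθ₄}.
Eliminating the other unknown: ω₃ = r₂ω₂ sin(θ₄−θ₂) / [r₃ sin(θ₃−θ₄)].
Numerator sine = -0.29904; denominator sine = -0.98420.
Result = 0.0135·52.99·(-0.29904) / (0.0423·(-0.98420)) = +5.1383 rad/s; magnitude 5.1383 rad/s.

5.14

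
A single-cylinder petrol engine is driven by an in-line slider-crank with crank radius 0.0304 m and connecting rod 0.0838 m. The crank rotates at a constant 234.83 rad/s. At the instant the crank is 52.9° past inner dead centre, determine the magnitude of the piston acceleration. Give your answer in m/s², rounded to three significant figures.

859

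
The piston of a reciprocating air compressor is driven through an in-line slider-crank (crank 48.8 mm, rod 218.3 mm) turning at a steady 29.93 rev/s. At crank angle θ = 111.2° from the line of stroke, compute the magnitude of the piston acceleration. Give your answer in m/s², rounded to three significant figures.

913

ω = 2π·29.9 = 188.1 rad/s
x(θ) = r cosθ + √(L² − r² sin²θ); with ω constant, a = ω²·d²x/dθ².
d²x/dθ² = −r cosθ − r²(cos2θ)/√u − r⁴ sin²2θ/(4u^{3/2}),  u = L² − r² sin²θ = 0.0455849 m².
Substituting r = 0.0488 m, L = 0.2183 m, θ = 111.2°: d²x/dθ² = +0.025818 m.
a = ω²·d²x/dθ² = (188.1)²·(+0.025818) = +913.04 m/s²;  |a| = 913.04 m/s².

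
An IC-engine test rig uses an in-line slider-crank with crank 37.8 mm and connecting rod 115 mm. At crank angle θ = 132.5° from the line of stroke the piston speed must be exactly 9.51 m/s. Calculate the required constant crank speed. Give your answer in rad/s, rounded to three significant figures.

443

For an in-line slider-crank, |v_piston| = rω|sinθ|·[1 + r cosθ/√(L² − r² sin²θ)].
With r = 0.0378 m, L = 0.115 m, θ = 132.5°: the bracketed kinematic factor |dx/dθ| = 0.02149 m.
ω = v/|dx/dθ| = 9.51/0.02149 = 442.53 rad/s.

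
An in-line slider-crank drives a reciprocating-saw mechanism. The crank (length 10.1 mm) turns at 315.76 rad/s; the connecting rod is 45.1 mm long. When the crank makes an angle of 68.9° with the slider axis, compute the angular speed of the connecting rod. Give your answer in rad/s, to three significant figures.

ω = 315.8 rad/s
The rod makes angle φ with the slider axis where L sinφ = r sinθ; differentiating, L cosφ·φ̇ = r ω cosθ.
L cosφ = √(L² − r² sin²θ) = 0.044105 m.
|ω_rod| = r ω |cosθ| / √(L² − r² sin²θ) = 0.0101·315.8·0.36000/0.044105 = 26.031 rad/s.

26.0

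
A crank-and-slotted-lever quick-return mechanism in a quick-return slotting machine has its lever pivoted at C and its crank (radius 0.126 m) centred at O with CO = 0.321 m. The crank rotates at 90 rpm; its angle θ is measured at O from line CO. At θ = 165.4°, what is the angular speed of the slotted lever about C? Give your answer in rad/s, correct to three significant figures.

5.40

ω = 9.425 rad/s (from 90 rpm).
Crank pin A relative to C: A = (d + r cosθ, r sinθ); lever angle φ = atan2(r sinθ, d + r cosθ).
Differentiating tanφ: φ̇ = rω(d cosθ + r)/(d² + r² + 2dr cosθ).
d² + r² + 2dr cosθ = |CA|² = 0.0406371 m²;  d cosθ + r = -0.18463 m.
|ω_lever| = |0.126·9.425·-0.18463| / 0.0406371 = 5.3955 rad/s.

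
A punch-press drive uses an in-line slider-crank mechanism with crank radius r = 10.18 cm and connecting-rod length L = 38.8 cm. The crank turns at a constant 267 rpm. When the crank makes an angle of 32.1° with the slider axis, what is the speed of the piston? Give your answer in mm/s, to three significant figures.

1850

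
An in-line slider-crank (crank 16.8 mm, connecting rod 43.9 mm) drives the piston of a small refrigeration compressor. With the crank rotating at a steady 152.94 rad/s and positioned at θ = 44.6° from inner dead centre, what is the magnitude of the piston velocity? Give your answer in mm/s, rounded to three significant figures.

2310

ω = 152.9 rad/s
For an in-line slider-crank, x = r cosθ + √(L² − r² sin²θ), so v = −rω sinθ·[1 + r cosθ/√(L² − r² sin²θ)].
With r = 0.0168 m, L = 0.0439 m, θ = 44.6°: √(L² − r² sin²θ) = 0.042285 m.
v = −0.0168·152.9·0.70215·[1 + 0.0168·0.71203/0.042285] = -2.3145 m/s.
|v| = 2.3145 m/s = 2314.5 mm/s.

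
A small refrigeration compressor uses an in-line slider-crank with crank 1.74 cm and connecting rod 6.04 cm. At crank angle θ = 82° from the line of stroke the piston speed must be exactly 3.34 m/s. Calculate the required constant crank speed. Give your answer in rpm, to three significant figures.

1780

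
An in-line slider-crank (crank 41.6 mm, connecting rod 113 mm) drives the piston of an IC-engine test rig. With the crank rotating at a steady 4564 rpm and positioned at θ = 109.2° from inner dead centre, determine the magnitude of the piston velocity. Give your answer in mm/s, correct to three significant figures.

16400

ω = 2π·4564/60 = 477.9 rad/s
For an in-line slider-crank, x = r cosθ + √(L² − r² sin²θ), so v = −rω sinθ·[1 + r cosθ/√(L² − r² sin²θ)].
With r = 0.0416 m, L = 0.113 m, θ = 109.2°: √(L² − r² sin²θ) = 0.10595 m.
v = −0.0416·477.9·0.94438·[1 + 0.0416·-0.32887/0.10595] = -16.352 m/s.
|v| = 16.352 m/s = 16352 mm/s.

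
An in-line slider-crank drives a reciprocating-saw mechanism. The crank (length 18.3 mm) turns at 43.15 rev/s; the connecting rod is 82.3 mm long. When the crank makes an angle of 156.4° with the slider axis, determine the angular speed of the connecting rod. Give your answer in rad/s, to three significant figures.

ω = 271.1 rad/s (converted from 43.15 rev/s).
The rod makes angle φ with the slider axis where L sinφ = r sinθ; differentiating, L cosφ·φ̇ = r ω cosθ.
L cosφ = √(L² − r² sin²θ) = 0.081973 m.
|ω_rod| = r ω |cosθ| / √(L² − r² sin²θ) = 0.0183·271.1·0.91636/0.081973 = 55.463 rad/s.

55.5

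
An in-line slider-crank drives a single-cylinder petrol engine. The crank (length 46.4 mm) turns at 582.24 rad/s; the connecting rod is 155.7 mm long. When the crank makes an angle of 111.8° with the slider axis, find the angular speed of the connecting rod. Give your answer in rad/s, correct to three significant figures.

67.1

ω = 582.2 rad/s
The rod makes angle φ with the slider axis where L sinφ = r sinθ; differentiating, L cosφ·φ̇ = r ω cosθ.
L cosφ = √(L² − r² sin²θ) = 0.14962 m.
|ω_rod| = r ω |cosθ| / √(L² − r² sin²θ) = 0.0464·582.2·0.37137/0.14962 = 67.055 rad/s.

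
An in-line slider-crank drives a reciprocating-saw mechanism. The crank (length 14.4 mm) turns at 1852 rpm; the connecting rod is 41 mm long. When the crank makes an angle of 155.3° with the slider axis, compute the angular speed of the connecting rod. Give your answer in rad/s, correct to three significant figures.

62.6

ω = 193.9 rad/s (converted from 1852 rpm).
The rod makes angle φ with the slider axis where L sinφ = r sinθ; differentiating, L cosφ·φ̇ = r ω cosθ.
L cosφ = √(L² − r² sin²θ) = 0.040556 m.
|ω_rod| = r ω |cosθ| / √(L² − r² sin²θ) = 0.0144·193.9·0.90851/0.040556 = 62.561 rad/s.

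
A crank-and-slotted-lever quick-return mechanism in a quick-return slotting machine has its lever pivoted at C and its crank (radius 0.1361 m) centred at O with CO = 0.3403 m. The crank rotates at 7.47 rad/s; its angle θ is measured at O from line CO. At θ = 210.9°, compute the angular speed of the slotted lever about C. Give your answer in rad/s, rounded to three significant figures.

2.89

ω = 7.47 rad/s
Crank pin A relative to C: A = (d + r cosθ, r sinθ); lever angle φ = atan2(r sinθ, d + r cosθ).
Differentiating tanφ: φ̇ = rω(d cosθ + r)/(d² + r² + 2dr cosθ).
d² + r² + 2dr cosθ = |CA|² = 0.054845 m²;  d cosθ + r = -0.1559 m.
|ω_lever| = |0.1361·7.47·-0.1559| / 0.054845 = 2.8899 rad/s.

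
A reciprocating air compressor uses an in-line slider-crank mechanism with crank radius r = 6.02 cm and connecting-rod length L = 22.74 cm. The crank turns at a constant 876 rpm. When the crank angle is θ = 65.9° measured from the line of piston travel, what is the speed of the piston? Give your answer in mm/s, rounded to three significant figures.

ω = 2π·876/60 = 91.73 rad/s
For an in-line slider-crank, x = r cosθ + √(L² − r² sin²θ), so v = −rω sinθ·[1 + r cosθ/√(L² − r² sin²θ)].
With r = 0.0602 m, L = 0.2274 m, θ = 65.9°: √(L² − r² sin²θ) = 0.22066 m.
v = −0.0602·91.73·0.91283·[1 + 0.0602·0.40833/0.22066] = -5.6026 m/s.
|v| = 5.6026 m/s = 5602.6 mm/s.

5600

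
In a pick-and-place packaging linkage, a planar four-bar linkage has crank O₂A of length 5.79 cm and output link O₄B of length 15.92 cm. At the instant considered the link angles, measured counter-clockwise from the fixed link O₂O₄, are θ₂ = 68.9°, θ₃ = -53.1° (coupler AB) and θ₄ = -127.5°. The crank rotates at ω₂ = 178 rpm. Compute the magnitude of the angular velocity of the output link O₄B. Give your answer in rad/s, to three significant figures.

ω₂ = 18.64 rad/s (from 178 rpm).
Differentiating the loop-closure r₂e^{iθ₂}+r₃e^{iθ₃}=r₁+r₄e^{iθ₄} gives r₂ω₂e^{iθ₂}+r₃ω₃e^{iθ₃}=r₄ω₄e^{iθ₄}.
Eliminating the other unknown: ω₄ = r₂ω₂ sin(θ₂−θ₃) / [r₄ sin(θ₄−θ₃)].
Numerator sine = +0.84805; denominator sine = -0.96316.
Result = 0.0579·18.64·(+0.84805) / (0.1592·(-0.96316)) = -5.969 rad/s; magnitude 5.969 rad/s.

5.97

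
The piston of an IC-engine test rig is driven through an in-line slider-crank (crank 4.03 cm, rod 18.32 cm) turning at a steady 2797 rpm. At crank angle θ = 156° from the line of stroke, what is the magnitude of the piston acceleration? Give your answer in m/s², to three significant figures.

ω = 2π·2797/60 = 292.9 rad/s
x(θ) = r cosθ + √(L² − r² sin²θ); with ω constant, a = ω²·d²x/dθ².
d²x/dθ² = −r cosθ − r²(cos2θ)/√u − r⁴ sin²2θ/(4u^{3/2}),  u = L² − r² sin²θ = 0.0332936 m².
Substituting r = 0.0403 m, L = 0.1832 m, θ = 156°: d²x/dθ² = +0.0308 m.
a = ω²·d²x/dθ² = (292.9)²·(+0.0308) = +2642.4 m/s²;  |a| = 2642.4 m/s².

2640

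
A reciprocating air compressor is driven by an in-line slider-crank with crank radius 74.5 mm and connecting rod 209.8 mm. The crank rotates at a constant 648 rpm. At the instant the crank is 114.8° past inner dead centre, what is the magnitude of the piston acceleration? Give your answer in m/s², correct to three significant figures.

225

ω = 2π·648/60 = 67.86 rad/s
x(θ) = r cosθ + √(L² − r² sin²θ); with ω constant, a = ω²·d²x/dθ².
d²x/dθ² = −r cosθ − r²(cos2θ)/√u − r⁴ sin²2θ/(4u^{3/2}),  u = L² − r² sin²θ = 0.0394423 m².
Substituting r = 0.0745 m, L = 0.2098 m, θ = 114.8°: d²x/dθ² = +0.048792 m.
a = ω²·d²x/dθ² = (67.86)²·(+0.048792) = +224.67 m/s²;  |a| = 224.67 m/s².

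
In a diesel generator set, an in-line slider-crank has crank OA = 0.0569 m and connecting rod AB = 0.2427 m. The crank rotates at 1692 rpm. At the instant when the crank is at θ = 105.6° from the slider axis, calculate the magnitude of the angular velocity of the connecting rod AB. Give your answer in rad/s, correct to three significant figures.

ω = 177.2 rad/s (converted from 1692 rpm).
The rod makes angle φ with the slider axis where L sinφ = r sinθ; differentiating, L cosφ·φ̇ = r ω cosθ.
L cosφ = √(L² − r² sin²θ) = 0.23643 m.
|ω_rod| = r ω |cosθ| / √(L² − r² sin²θ) = 0.0569·177.2·0.26892/0.23643 = 11.467 rad/s.

11.5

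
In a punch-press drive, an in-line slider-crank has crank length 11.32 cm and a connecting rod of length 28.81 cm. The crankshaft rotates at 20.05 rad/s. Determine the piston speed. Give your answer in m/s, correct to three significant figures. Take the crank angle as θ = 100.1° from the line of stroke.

2.07

ω = 20.05 rad/s
For an in-line slider-crank, x = r cosθ + √(L² − r² sin²θ), so v = −rω sinθ·[1 + r cosθ/√(L² − r² sin²θ)].
With r = 0.1132 m, L = 0.2881 m, θ = 100.1°: √(L² − r² sin²θ) = 0.26567 m.
v = −0.1132·20.05·0.98450·[1 + 0.1132·-0.17537/0.26567] = -2.0675 m/s.
|v| = 2.0675 m/s.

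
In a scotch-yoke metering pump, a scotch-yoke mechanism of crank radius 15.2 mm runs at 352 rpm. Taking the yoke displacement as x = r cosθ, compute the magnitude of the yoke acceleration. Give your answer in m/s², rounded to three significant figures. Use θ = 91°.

ω = 36.86 rad/s (from 352 rpm).
x = r cosθ ⇒ ẍ = −rω² cosθ (ω constant).
|a| = rω²|cosθ| = 0.0152·(36.86)²·|cos 91°| = 0.36045 m/s².

0.360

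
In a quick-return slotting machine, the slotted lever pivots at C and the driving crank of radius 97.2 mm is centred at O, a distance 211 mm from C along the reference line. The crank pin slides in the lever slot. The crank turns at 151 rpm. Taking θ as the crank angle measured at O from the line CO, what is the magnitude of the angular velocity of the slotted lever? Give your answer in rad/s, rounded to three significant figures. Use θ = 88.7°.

ω = 15.81 rad/s (from 151 rpm).
Crank pin A relative to C: A = (d + r cosθ, r sinθ); lever angle φ = atan2(r sinθ, d + r cosθ).
Differentiating tanφ: φ̇ = rω(d cosθ + r)/(d² + r² + 2dr cosθ).
d² + r² + 2dr cosθ = |CA|² = 0.0548994 m²;  d cosθ + r = +0.10199 m.
|ω_lever| = |0.0972·15.81·+0.10199| / 0.0548994 = 2.8553 rad/s.

2.86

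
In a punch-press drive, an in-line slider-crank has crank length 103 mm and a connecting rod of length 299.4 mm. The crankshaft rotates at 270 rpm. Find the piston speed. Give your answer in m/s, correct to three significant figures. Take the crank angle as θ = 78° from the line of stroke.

ω = 2π·270/60 = 28.27 rad/s
For an in-line slider-crank, x = r cosθ + √(L² − r² sin²θ), so v = −rω sinθ·[1 + r cosθ/√(L² − r² sin²θ)].
With r = 0.103 m, L = 0.2994 m, θ = 78°: √(L² − r² sin²θ) = 0.28194 m.
v = −0.103·28.27·0.97815·[1 + 0.103·0.20791/0.28194] = -3.065 m/s.
|v| = 3.065 m/s.

3.06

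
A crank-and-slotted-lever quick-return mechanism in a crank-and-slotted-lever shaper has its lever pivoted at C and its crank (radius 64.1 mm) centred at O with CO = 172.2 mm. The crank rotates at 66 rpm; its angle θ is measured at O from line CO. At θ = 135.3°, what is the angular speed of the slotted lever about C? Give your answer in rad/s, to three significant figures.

1.43

ω = 6.912 rad/s (from 66 rpm).
Crank pin A relative to C: A = (d + r cosθ, r sinθ); lever angle φ = atan2(r sinθ, d + r cosθ).
Differentiating tanφ: φ̇ = rω(d cosθ + r)/(d² + r² + 2dr cosθ).
d² + r² + 2dr cosθ = |CA|² = 0.01807 m²;  d cosθ + r = -0.0583 m.
|ω_lever| = |0.0641·6.912·-0.0583| / 0.01807 = 1.4293 rad/s.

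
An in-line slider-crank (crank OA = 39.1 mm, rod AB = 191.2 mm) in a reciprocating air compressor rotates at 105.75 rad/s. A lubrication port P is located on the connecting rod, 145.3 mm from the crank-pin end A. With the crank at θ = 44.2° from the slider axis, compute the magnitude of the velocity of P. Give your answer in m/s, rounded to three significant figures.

3.29

ω = 105.8 rad/s.  Crank-pin speed |V_A| = rω = 4.1348 m/s, perpendicular to OA.
Rod angle: sinφ = −(r/L) sinθ ⇒ φ = -8.197°; ω_rod = −rω cosθ/√(L²−r²sin²θ) = -15.664 rad/s.
V_P = V_A + ω_rod × AP, with AP = 0.1453 m along the rod.
Components: V_Px = −rω sinθ − a·ω_rod·sinφ = -3.2071 m/s;  V_Py = rω cosθ + a·ω_rod·cosφ = +0.71162 m/s.
|V_P| = √(V_Px² + V_Py²) = 3.2851 m/s.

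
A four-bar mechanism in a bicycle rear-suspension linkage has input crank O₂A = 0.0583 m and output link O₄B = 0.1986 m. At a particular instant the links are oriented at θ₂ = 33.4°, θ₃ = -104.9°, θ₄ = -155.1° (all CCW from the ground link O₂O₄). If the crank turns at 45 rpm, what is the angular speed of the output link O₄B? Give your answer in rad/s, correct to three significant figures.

ω₂ = 4.712 rad/s (from 45 rpm).
Differentiating the loop-closure r₂e^{iθ₂}+r₃e^{iθ₃}=r₁+r₄e^{iθ₄} gives r₂ω₂e^{iθ₂}+r₃ω₃e^{iθ₃}=r₄ω₄e^{iθ₄}.
Eliminating the other unknown: ω₄ = r₂ω₂ sin(θ₂−θ₃) / [r₄ sin(θ₄−θ₃)].
Numerator sine = +0.66523; denominator sine = -0.76828.
Result = 0.0583·4.712·(+0.66523) / (0.1986·(-0.76828)) = -1.1978 rad/s; magnitude 1.1978 rad/s.

1.20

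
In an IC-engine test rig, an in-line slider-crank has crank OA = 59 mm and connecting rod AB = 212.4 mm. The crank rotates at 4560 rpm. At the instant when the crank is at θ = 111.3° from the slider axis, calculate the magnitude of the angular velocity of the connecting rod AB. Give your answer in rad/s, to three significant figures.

49.9

ω = 477.5 rad/s (converted from 4560 rpm).
The rod makes angle φ with the slider axis where L sinφ = r sinθ; differentiating, L cosφ·φ̇ = r ω cosθ.
L cosφ = √(L² − r² sin²θ) = 0.20516 m.
|ω_rod| = r ω |cosθ| / √(L² − r² sin²θ) = 0.059·477.5·0.36325/0.20516 = 49.883 rad/s.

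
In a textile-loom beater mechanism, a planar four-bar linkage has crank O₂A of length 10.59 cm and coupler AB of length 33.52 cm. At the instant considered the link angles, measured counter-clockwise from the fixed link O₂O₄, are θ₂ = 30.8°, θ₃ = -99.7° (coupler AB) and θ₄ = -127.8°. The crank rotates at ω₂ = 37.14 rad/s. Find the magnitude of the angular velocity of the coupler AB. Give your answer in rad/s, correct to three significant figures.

9.09

ω₂ = 37.14 rad/s
Differentiating the loop-closure r₂e^{iθ₂}+r₃e^{iθ₃}=r₁+r₄e^{iθ₄} gives r₂ω₂e^{iθ₂}+r₃ω₃e^{iθ₃}=r₄ω₄e^{iθ₄}.
Eliminating the other unknown: ω₃ = r₂ω₂ sin(θ₄−θ₂) / [r₃ sin(θ₃−θ₄)].
Numerator sine = -0.36488; denominator sine = +0.47101.
Result = 0.1059·37.14·(-0.36488) / (0.3352·(+0.47101)) = -9.0897 rad/s; magnitude 9.0897 rad/s.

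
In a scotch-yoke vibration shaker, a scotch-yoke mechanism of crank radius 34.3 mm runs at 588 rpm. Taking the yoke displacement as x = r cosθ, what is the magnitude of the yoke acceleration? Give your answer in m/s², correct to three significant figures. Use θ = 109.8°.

ω = 61.58 rad/s (from 588 rpm).
x = r cosθ ⇒ ẍ = −rω² cosθ (ω constant).
|a| = rω²|cosθ| = 0.0343·(61.58)²·|cos 109.8°| = 44.052 m/s².

44.1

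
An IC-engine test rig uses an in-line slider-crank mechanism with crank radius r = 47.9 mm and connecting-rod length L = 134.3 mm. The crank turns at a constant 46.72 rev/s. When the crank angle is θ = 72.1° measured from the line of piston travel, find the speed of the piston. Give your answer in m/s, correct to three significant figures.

ω = 2π·46.7 = 293.6 rad/s
For an in-line slider-crank, x = r cosθ + √(L² − r² sin²θ), so v = −rω sinθ·[1 + r cosθ/√(L² − r² sin²θ)].
With r = 0.0479 m, L = 0.1343 m, θ = 72.1°: √(L² − r² sin²θ) = 0.12633 m.
v = −0.0479·293.6·0.95159·[1 + 0.0479·0.30736/0.12633] = -14.94 m/s.
|v| = 14.94 m/s.

14.9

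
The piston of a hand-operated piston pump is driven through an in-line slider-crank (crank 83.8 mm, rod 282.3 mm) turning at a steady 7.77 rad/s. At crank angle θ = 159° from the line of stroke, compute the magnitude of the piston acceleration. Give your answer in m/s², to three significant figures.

ω = 7.77 rad/s
x(θ) = r cosθ + √(L² − r² sin²θ); with ω constant, a = ω²·d²x/dθ².
d²x/dθ² = −r cosθ − r²(cos2θ)/√u − r⁴ sin²2θ/(4u^{3/2}),  u = L² − r² sin²θ = 0.0787914 m².
Substituting r = 0.0838 m, L = 0.2823 m, θ = 159°: d²x/dθ² = +0.059393 m.
a = ω²·d²x/dθ² = (7.77)²·(+0.059393) = +3.5857 m/s²;  |a| = 3.5857 m/s².

3.59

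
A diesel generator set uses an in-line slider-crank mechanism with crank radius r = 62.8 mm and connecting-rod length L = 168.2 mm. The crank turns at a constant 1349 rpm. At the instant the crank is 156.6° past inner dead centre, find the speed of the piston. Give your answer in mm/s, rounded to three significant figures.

2300

ω = 2π·1349/60 = 141.3 rad/s
For an in-line slider-crank, x = r cosθ + √(L² − r² sin²θ), so v = −rω sinθ·[1 + r cosθ/√(L² − r² sin²θ)].
With r = 0.0628 m, L = 0.1682 m, θ = 156.6°: √(L² − r² sin²θ) = 0.16634 m.
v = −0.0628·141.3·0.39715·[1 + 0.0628·-0.91775/0.16634] = -2.3025 m/s.
|v| = 2.3025 m/s = 2302.5 mm/s.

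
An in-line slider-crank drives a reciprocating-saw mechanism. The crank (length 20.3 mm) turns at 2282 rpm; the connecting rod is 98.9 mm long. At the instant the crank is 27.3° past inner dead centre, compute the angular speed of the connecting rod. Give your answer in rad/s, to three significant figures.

43.8

ω = 239 rad/s (converted from 2282 rpm).
The rod makes angle φ with the slider axis where L sinφ = r sinθ; differentiating, L cosφ·φ̇ = r ω cosθ.
L cosφ = √(L² − r² sin²θ) = 0.098461 m.
|ω_rod| = r ω |cosθ| / √(L² − r² sin²θ) = 0.0203·239·0.88862/0.098461 = 43.782 rad/s.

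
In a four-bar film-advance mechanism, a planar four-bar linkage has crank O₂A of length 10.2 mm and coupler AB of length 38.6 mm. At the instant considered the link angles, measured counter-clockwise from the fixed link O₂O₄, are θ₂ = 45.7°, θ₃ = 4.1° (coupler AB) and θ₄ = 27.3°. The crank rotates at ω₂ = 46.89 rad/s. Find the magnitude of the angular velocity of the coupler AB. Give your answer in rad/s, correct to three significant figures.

ω₂ = 46.89 rad/s
Differentiating the loop-closure r₂e^{iθ₂}+r₃e^{iθ₃}=r₁+r₄e^{iθ₄} gives r₂ω₂e^{iθ₂}+r₃ω₃e^{iθ₃}=r₄ω₄e^{iθ₄}.
Eliminating the other unknown: ω₃ = r₂ω₂ sin(θ₄−θ₂) / [r₃ sin(θ₃−θ₄)].
Numerator sine = -0.31565; denominator sine = -0.39394.
Result = 0.0102·46.89·(-0.31565) / (0.0386·(-0.39394)) = +9.9281 rad/s; magnitude 9.9281 rad/s.

9.93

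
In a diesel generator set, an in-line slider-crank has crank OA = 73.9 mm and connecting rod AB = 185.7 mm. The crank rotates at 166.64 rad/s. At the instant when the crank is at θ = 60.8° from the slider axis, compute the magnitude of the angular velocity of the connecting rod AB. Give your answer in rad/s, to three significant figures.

34.5

ω = 166.6 rad/s
The rod makes angle φ with the slider axis where L sinφ = r sinθ; differentiating, L cosφ·φ̇ = r ω cosθ.
L cosφ = √(L² − r² sin²θ) = 0.17414 m.
|ω_rod| = r ω |cosθ| / √(L² − r² sin²θ) = 0.0739·166.6·0.48786/0.17414 = 34.501 rad/s.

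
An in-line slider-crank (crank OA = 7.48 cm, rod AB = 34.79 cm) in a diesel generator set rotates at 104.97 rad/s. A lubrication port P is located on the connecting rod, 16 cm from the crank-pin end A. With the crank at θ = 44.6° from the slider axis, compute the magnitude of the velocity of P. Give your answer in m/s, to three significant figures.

6.63

ω = 105 rad/s.  Crank-pin speed |V_A| = rω = 7.8518 m/s, perpendicular to OA.
Rod angle: sinφ = −(r/L) sinθ ⇒ φ = -8.683°; ω_rod = −rω cosθ/√(L²−r²sin²θ) = -16.256 rad/s.
V_P = V_A + ω_rod × AP, with AP = 0.16 m along the rod.
Components: V_Px = −rω sinθ − a·ω_rod·sinφ = -5.9058 m/s;  V_Py = rω cosθ + a·ω_rod·cosφ = +3.0195 m/s.
|V_P| = √(V_Px² + V_Py²) = 6.6329 m/s.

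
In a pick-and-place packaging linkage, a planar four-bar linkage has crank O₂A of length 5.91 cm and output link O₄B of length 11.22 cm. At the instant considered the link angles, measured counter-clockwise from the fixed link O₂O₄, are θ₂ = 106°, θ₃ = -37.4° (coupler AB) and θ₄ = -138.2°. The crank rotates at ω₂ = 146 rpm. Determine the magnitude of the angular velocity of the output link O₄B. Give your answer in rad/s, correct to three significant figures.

ω₂ = 15.29 rad/s (from 146 rpm).
Differentiating the loop-closure r₂e^{iθ₂}+r₃e^{iθ₃}=r₁+r₄e^{iθ₄} gives r₂ω₂e^{iθ₂}+r₃ω₃e^{iθ₃}=r₄ω₄e^{iθ₄}.
Eliminating the other unknown: ω₄ = r₂ω₂ sin(θ₂−θ₃) / [r₄ sin(θ₄−θ₃)].
Numerator sine = +0.59622; denominator sine = -0.98229.
Result = 0.0591·15.29·(+0.59622) / (0.1122·(-0.98229)) = -4.8882 rad/s; magnitude 4.8882 rad/s.

4.89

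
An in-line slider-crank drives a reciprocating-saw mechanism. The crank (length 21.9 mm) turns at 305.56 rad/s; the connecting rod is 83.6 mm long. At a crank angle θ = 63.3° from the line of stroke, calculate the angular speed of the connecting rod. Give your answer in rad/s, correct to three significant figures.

37.0

ω = 305.6 rad/s
The rod makes angle φ with the slider axis where L sinφ = r sinθ; differentiating, L cosφ·φ̇ = r ω cosθ.
L cosφ = √(L² − r² sin²θ) = 0.081278 m.
|ω_rod| = r ω |cosθ| / √(L² − r² sin²θ) = 0.0219·305.6·0.44932/0.081278 = 36.993 rad/s.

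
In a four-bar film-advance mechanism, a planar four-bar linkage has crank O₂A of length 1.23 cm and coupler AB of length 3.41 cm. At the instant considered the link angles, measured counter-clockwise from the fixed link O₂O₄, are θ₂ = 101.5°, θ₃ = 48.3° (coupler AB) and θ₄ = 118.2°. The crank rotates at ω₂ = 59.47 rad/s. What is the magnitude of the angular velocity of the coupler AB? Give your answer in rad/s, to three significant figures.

6.56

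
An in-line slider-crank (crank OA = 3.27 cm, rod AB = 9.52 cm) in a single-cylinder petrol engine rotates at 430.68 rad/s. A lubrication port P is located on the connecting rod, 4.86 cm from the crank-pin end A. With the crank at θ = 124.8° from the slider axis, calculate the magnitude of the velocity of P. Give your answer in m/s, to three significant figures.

ω = 430.7 rad/s.  Crank-pin speed |V_A| = rω = 14.083 m/s, perpendicular to OA.
Rod angle: sinφ = −(r/L) sinθ ⇒ φ = -16.383°; ω_rod = −rω cosθ/√(L²−r²sin²θ) = +88 rad/s.
V_P = V_A + ω_rod × AP, with AP = 0.0486 m along the rod.
Components: V_Px = −rω sinθ − a·ω_rod·sinφ = -10.358 m/s;  V_Py = rω cosθ + a·ω_rod·cosφ = -3.9343 m/s.
|V_P| = √(V_Px² + V_Py²) = 11.08 m/s.

11.1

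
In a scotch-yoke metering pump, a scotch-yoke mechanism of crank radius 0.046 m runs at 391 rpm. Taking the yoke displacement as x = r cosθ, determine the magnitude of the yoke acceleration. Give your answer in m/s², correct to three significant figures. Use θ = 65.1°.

ω = 40.95 rad/s (from 391 rpm).
x = r cosθ ⇒ ẍ = −rω² cosθ (ω constant).
|a| = rω²|cosθ| = 0.046·(40.95)²·|cos 65.1°| = 32.47 m/s².

32.5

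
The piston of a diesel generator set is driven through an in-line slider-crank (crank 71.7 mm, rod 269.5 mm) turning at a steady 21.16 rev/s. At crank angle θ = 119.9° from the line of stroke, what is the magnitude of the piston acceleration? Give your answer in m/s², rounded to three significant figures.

ω = 2π·21.2 = 133 rad/s
x(θ) = r cosθ + √(L² − r² sin²θ); with ω constant, a = ω²·d²x/dθ².
d²x/dθ² = −r cosθ − r²(cos2θ)/√u − r⁴ sin²2θ/(4u^{3/2}),  u = L² − r² sin²θ = 0.0687668 m².
Substituting r = 0.0717 m, L = 0.2695 m, θ = 119.9°: d²x/dθ² = +0.045329 m.
a = ω²·d²x/dθ² = (133)²·(+0.045329) = +801.25 m/s²;  |a| = 801.25 m/s².

801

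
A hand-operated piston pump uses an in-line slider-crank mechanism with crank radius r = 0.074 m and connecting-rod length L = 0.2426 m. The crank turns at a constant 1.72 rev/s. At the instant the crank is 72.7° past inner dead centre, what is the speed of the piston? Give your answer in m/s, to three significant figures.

ω = 2π·1.72 = 10.81 rad/s
For an in-line slider-crank, x = r cosθ + √(L² − r² sin²θ), so v = −rω sinθ·[1 + r cosθ/√(L² − r² sin²θ)].
With r = 0.074 m, L = 0.2426 m, θ = 72.7°: √(L² − r² sin²θ) = 0.23208 m.
v = −0.074·10.81·0.95476·[1 + 0.074·0.29737/0.23208] = -0.83594 m/s.
|v| = 0.83594 m/s.

0.836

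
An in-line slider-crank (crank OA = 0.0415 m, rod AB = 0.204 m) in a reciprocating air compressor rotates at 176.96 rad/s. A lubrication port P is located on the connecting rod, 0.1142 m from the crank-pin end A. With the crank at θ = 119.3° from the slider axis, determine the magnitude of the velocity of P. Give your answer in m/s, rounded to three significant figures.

6.25

ω = 177 rad/s.  Crank-pin speed |V_A| = rω = 7.3438 m/s, perpendicular to OA.
Rod angle: sinφ = −(r/L) sinθ ⇒ φ = -10.219°; ω_rod = −rω cosθ/√(L²−r²sin²θ) = +17.901 rad/s.
V_P = V_A + ω_rod × AP, with AP = 0.1142 m along the rod.
Components: V_Px = −rω sinθ − a·ω_rod·sinφ = -6.0417 m/s;  V_Py = rω cosθ + a·ω_rod·cosφ = -1.582 m/s.
|V_P| = √(V_Px² + V_Py²) = 6.2454 m/s.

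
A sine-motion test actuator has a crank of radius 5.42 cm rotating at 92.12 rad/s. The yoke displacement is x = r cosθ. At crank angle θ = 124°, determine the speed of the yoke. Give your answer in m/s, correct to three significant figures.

ω = 92.12 rad/s
x = r cosθ ⇒ ẋ = −rω sinθ.
|v| = rω|sinθ| = 0.0542·92.12·|sin 124°| = 4.1393 m/s.

4.14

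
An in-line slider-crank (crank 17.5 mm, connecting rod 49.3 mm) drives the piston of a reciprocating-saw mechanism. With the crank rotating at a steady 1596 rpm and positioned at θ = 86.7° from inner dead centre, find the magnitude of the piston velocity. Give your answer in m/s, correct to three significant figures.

2.98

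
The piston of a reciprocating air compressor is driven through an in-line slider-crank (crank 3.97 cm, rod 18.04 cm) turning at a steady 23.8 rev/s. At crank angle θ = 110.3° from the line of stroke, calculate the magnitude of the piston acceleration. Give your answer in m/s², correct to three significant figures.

459

ω = 2π·23.8 = 149.5 rad/s
x(θ) = r cosθ + √(L² − r² sin²θ); with ω constant, a = ω²·d²x/dθ².
d²x/dθ² = −r cosθ − r²(cos2θ)/√u − r⁴ sin²2θ/(4u^{3/2}),  u = L² − r² sin²θ = 0.0311578 m².
Substituting r = 0.0397 m, L = 0.1804 m, θ = 110.3°: d²x/dθ² = +0.020505 m.
a = ω²·d²x/dθ² = (149.5)²·(+0.020505) = +458.54 m/s²;  |a| = 458.54 m/s².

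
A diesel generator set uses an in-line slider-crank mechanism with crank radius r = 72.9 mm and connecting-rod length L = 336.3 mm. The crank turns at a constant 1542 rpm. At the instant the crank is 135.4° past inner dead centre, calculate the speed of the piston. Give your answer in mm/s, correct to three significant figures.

6970

ω = 2π·1542/60 = 161.5 rad/s
For an in-line slider-crank, x = r cosθ + √(L² − r² sin²θ), so v = −rω sinθ·[1 + r cosθ/√(L² − r² sin²θ)].
With r = 0.0729 m, L = 0.3363 m, θ = 135.4°: √(L² − r² sin²θ) = 0.33238 m.
v = −0.0729·161.5·0.70215·[1 + 0.0729·-0.71203/0.33238] = -6.9748 m/s.
|v| = 6.9748 m/s = 6974.8 mm/s.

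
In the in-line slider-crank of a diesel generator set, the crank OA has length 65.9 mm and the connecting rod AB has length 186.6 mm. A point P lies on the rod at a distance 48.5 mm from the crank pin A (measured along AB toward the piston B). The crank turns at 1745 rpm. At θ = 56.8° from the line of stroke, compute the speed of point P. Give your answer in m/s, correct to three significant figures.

ω = 182.7 rad/s.  Crank-pin speed |V_A| = rω = 12.042 m/s, perpendicular to OA.
Rod angle: sinφ = −(r/L) sinθ ⇒ φ = -17.188°; ω_rod = −rω cosθ/√(L²−r²sin²θ) = -36.989 rad/s.
V_P = V_A + ω_rod × AP, with AP = 0.0485 m along the rod.
Components: V_Px = −rω sinθ − a·ω_rod·sinφ = -10.607 m/s;  V_Py = rω cosθ + a·ω_rod·cosφ = +4.8801 m/s.
|V_P| = √(V_Px² + V_Py²) = 11.676 m/s.

11.7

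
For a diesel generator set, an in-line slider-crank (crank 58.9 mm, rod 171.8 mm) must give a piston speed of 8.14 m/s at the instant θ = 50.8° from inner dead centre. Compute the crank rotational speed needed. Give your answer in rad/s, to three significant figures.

146

For an in-line slider-crank, |v_piston| = rω|sinθ|·[1 + r cosθ/√(L² − r² sin²θ)].
With r = 0.0589 m, L = 0.1718 m, θ = 50.8°: the bracketed kinematic factor |dx/dθ| = 0.055903 m.
ω = v/|dx/dθ| = 8.14/0.055903 = 145.61 rad/s.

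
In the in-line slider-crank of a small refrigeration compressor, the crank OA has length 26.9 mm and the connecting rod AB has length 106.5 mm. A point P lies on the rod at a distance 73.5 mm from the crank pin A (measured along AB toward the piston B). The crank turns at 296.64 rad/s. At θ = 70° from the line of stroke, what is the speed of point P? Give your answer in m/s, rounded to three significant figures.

ω = 296.6 rad/s.  Crank-pin speed |V_A| = rω = 7.9796 m/s, perpendicular to OA.
Rod angle: sinφ = −(r/L) sinθ ⇒ φ = -13.730°; ω_rod = −rω cosθ/√(L²−r²sin²θ) = -26.38 rad/s.
V_P = V_A + ω_rod × AP, with AP = 0.0735 m along the rod.
Components: V_Px = −rω sinθ − a·ω_rod·sinφ = -7.9586 m/s;  V_Py = rω cosθ + a·ω_rod·cosφ = +0.84566 m/s.
|V_P| = √(V_Px² + V_Py²) = 8.0034 m/s.

8.00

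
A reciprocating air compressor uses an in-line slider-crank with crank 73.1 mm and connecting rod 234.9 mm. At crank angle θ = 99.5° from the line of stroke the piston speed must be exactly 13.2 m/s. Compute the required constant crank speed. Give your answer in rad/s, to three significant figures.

194

For an in-line slider-crank, |v_piston| = rω|sinθ|·[1 + r cosθ/√(L² − r² sin²θ)].
With r = 0.0731 m, L = 0.2349 m, θ = 99.5°: the bracketed kinematic factor |dx/dθ| = 0.068207 m.
ω = v/|dx/dθ| = 13.2/0.068207 = 193.53 rad/s.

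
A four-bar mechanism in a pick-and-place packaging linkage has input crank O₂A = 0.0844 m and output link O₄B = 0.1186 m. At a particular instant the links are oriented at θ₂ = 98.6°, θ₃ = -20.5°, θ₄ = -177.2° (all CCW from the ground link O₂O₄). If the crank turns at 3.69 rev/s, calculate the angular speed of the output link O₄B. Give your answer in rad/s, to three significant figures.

36.4

ω₂ = 23.18 rad/s (from 3.69 rev/s).
Differentiating the loop-closure r₂e^{iθ₂}+r₃e^{iθ₃}=r₁+r₄e^{iθ₄} gives r₂ω₂e^{iθ₂}+r₃ω₃e^{iθ₃}=r₄ω₄e^{iθ₄}.
Eliminating the other unknown: ω₄ = r₂ω₂ sin(θ₂−θ₃) / [r₄ sin(θ₄−θ₃)].
Numerator sine = +0.87377; denominator sine = -0.39555.
Result = 0.0844·23.18·(+0.87377) / (0.1186·(-0.39555)) = -36.447 rad/s; magnitude 36.447 rad/s.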